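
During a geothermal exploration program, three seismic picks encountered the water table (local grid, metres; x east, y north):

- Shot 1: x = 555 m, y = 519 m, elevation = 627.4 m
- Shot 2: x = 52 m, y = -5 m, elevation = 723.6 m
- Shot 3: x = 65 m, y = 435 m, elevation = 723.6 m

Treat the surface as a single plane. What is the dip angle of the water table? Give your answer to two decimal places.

11.17°

Two edge vectors: Shot 1→Shot 2 = (-503, -524, 96.2), Shot 1→Shot 3 = (-490, -84, 96.2).
Normal n = (Shot 1→Shot 2) × (Shot 1→Shot 3) = (-42328, 1250.6, -214508).
So ∂z/∂x = −n_x/n_z = −0.19733 and ∂z/∂y = −n_y/n_z = 0.00583.
Gradient magnitude |∇z| = √(a² + b²) = √(0.03894 + 0.00003) = 0.19741.
True dip = arctan(0.19741) = 11.17°, dipping toward E (azimuth ≈ 092°).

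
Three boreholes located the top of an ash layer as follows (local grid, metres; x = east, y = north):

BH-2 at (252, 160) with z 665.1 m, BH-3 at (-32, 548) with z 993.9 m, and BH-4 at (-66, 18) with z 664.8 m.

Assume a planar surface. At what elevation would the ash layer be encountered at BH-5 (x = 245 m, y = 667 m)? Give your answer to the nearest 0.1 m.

991.2 m

Let the plane be z = a·x + b·y + c.
BH-3−BH-2: −284a + 388b = 328.8;  BH-4−BH-2: −318a − 142b = −0.3.
Solving gives a = −0.28448, b = 0.63919.
Then c = 665.1 − a·252 − b·160 = 634.52.
At (245, 667): z = −69.7 + 426.3 + 634.52 = 991.2 m.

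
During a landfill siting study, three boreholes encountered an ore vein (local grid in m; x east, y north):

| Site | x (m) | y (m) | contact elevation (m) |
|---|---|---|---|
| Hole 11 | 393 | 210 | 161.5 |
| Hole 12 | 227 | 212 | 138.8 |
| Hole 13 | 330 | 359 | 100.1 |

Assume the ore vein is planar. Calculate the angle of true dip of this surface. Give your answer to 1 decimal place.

20.8°

Let the plane be z = a·x + b·y + c.
Hole 12−Hole 11: −166a + 2b = −22.7;  Hole 13−Hole 11: −63a + 149b = −61.4.
Solving gives a = 0.13246, b = −0.35608.
Gradient magnitude |∇z| = √(a² + b²) = √(0.01754 + 0.12679) = 0.37991.
True dip = arctan(0.37991) = 20.8°, dipping toward NNW (azimuth ≈ 340°).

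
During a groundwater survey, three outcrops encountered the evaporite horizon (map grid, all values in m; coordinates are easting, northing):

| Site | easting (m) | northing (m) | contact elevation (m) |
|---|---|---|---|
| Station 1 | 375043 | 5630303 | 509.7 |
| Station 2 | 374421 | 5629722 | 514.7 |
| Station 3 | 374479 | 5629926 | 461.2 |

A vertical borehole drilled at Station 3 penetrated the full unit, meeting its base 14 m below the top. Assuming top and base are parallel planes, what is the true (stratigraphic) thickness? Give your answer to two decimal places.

Two edge vectors: Station 1→Station 2 = (-622, -581, 5), Station 1→Station 3 = (-564, -377, -48.5).
Normal n = (Station 1→Station 2) × (Station 1→Station 3) = (30063.5, -32987, -93190).
So ∂z/∂easting = −n_x/n_z = 0.32260 and ∂z/∂northing = −n_y/n_z = −0.35398.
|∇z| = √(a²+b²) = 0.47893, so dip δ = arctan(0.47893) = 25.59°.
True thickness = vertical thickness × cos δ = 14 × cos 25.59° = 12.63 m.

12.63 m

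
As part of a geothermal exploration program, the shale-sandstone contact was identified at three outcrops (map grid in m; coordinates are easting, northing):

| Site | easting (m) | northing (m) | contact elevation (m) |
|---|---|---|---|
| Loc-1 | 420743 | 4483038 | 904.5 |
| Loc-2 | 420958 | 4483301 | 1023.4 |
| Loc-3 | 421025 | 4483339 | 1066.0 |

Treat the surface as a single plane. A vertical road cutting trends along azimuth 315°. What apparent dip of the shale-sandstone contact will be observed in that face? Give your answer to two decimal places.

30.52°

Two edge vectors: Loc-1→Loc-2 = (215, 263, 118.9), Loc-1→Loc-3 = (282, 301, 161.5).
Normal n = (Loc-1→Loc-2) × (Loc-1→Loc-3) = (6685.6, -1192.7, -9451).
So ∂z/∂easting = −n_x/n_z = 0.70740 and ∂z/∂northing = −n_y/n_z = −0.12620.
Unit vector along 315° is (sin 315°, cos 315°) = (-0.7071, 0.7071).
Slope in that direction = a·(-0.7071) + b·(0.7071) = −0.58944.
Apparent dip = arctan|0.58944| = 30.52° (true dip is 35.7°, so apparent ≤ true as expected).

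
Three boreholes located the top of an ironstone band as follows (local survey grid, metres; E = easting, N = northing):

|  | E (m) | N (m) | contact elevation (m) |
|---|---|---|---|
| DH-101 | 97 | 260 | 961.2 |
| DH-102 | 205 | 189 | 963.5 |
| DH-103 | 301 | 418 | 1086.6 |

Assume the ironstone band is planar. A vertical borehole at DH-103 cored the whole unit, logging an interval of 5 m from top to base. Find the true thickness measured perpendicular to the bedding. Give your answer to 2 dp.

Let the plane be z = a·E + b·N + c.
DH-102−DH-101: 108a − 71b = 2.3;  DH-103−DH-101: 204a + 158b = 125.4.
Solving gives a = 0.29374, b = 0.41442.
|∇z| = √(a²+b²) = 0.50796, so dip δ = arctan(0.50796) = 26.93°.
True thickness = vertical thickness × cos δ = 5 × cos 26.93° = 4.46 m.

4.46 m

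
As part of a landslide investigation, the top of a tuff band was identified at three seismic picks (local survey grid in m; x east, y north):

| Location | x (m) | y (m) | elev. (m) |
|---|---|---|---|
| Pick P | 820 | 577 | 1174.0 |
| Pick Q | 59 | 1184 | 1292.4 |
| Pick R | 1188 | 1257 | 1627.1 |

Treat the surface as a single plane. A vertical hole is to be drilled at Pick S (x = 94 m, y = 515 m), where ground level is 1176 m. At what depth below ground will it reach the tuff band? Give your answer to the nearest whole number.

Two edge vectors: Pick P→Pick Q = (-761, 607, 118.4), Pick P→Pick R = (368, 680, 453.1).
Normal n = (Pick P→Pick Q) × (Pick P→Pick R) = (194519.7, 388380.3, -740856).
So ∂z/∂x = −n_x/n_z = 0.26256 and ∂z/∂y = −n_y/n_z = 0.52423.
Intercept c from Pick P: 1174 − 215.30 − 302.48 = 656.22.
At (94, 515): z_contact = 24.7 + 270.0 + 656.22 = 950.9 m.
Depth below ground = 1176 − 950.9 = 225 m.

225 m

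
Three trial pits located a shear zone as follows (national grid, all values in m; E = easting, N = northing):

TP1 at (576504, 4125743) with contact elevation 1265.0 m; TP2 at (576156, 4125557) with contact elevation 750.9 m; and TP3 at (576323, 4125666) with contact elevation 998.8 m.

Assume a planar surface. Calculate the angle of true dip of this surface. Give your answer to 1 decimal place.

55.3°

Let the plane be z = a·E + b·N + c.
TP2−TP1: −348a − 186b = −514.1;  TP3−TP1: −181a − 77b = −266.2.
Solving gives a = 1.44505, b = 0.06033.
Gradient magnitude |∇z| = √(a² + b²) = √(2.08817 + 0.00364) = 1.44631.
True dip = arctan(1.44631) = 55.3°, dipping toward W (azimuth ≈ 268°).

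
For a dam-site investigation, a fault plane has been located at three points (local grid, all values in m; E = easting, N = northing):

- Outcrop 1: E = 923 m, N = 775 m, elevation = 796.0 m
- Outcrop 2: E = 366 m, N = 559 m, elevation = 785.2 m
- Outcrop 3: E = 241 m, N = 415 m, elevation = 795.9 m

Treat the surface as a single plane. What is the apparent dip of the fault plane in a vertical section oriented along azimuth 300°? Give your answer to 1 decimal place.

7.5°

Two edge vectors: Outcrop 1→Outcrop 2 = (-557, -216, -10.8), Outcrop 1→Outcrop 3 = (-682, -360, -0.1).
Normal n = (Outcrop 1→Outcrop 2) × (Outcrop 1→Outcrop 3) = (-3866.4, 7309.9, 53208).
So ∂z/∂E = −n_x/n_z = 0.07267 and ∂z/∂N = −n_y/n_z = −0.13738.
Unit vector along 300° is (sin 300°, cos 300°) = (-0.8660, 0.5000).
Slope in that direction = a·(-0.8660) + b·(0.5000) = −0.13162.
Apparent dip = arctan|0.13162| = 7.5° (true dip is 8.8°, so apparent ≤ true as expected).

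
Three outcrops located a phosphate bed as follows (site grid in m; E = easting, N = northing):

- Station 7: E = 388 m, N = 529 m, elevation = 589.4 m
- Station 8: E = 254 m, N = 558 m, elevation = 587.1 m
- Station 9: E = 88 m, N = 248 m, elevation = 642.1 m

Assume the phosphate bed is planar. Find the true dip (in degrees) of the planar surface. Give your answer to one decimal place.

9.6°

Two edge vectors: Station 7→Station 8 = (-134, 29, -2.3), Station 7→Station 9 = (-300, -281, 52.7).
Normal n = (Station 7→Station 8) × (Station 7→Station 9) = (882, 7751.8, 46354).
So ∂z/∂E = −n_x/n_z = −0.01903 and ∂z/∂N = −n_y/n_z = −0.16723.
Gradient magnitude |∇z| = √(a² + b²) = √(0.00036 + 0.02797) = 0.16831.
True dip = arctan(0.16831) = 9.6°, dipping toward N (azimuth ≈ 006°).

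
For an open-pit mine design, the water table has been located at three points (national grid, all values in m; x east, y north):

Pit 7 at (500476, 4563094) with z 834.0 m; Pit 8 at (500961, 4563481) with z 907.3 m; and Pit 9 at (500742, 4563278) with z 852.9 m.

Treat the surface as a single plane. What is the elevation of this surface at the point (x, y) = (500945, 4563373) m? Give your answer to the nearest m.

833 m

Let the plane be z = a·x + b·y + c.
Pit 8−Pit 7: 485a + 387b = 73.3;  Pit 9−Pit 7: 266a + 184b = 18.9.
Solving gives a = −0.45051087, b = 0.75399942.
Then c = 834 − a·500476 − b·4563094 = −3214266.33.
At (500945, 4563373): z = −225681.2 + 3440780.6 − 3214266.33 = 833.1 m.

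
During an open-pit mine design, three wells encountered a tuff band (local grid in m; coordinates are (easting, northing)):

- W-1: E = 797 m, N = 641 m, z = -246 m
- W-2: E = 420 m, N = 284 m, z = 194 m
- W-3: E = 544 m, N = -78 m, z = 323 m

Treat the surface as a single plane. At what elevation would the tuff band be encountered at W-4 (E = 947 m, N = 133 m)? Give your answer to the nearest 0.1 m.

Let the plane be z = a·E + b·N + c.
W-2−W-1: −377a − 357b = 440;  W-3−W-1: −253a − 719b = 569.
Solving gives a = −0.62646, b = −0.57094.
Then c = -246 − a·797 − b·641 = 619.26.
At (947, 133): z = −593.3 − 75.9 + 619.26 = -49.9 m.

-49.9 m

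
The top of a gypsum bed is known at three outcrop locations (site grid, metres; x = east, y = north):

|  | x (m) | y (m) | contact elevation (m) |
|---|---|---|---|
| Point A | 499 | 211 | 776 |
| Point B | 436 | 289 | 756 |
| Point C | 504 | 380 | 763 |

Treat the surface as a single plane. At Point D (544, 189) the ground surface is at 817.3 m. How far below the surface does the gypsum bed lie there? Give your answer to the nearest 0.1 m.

Let the plane be z = a·x + b·y + c.
Point B−Point A: −63a + 78b = −20;  Point C−Point A: 5a + 169b = −13.
Solving gives a = 0.21437, b = −0.08327.
Then c = 776 − a·499 − b·211 = 686.60.
At (544, 189): z_contact = 116.62 − 15.74 + 686.60 = 787.48 m.
Depth below ground = 817.3 − 787.48 = 29.8 m.

29.8 m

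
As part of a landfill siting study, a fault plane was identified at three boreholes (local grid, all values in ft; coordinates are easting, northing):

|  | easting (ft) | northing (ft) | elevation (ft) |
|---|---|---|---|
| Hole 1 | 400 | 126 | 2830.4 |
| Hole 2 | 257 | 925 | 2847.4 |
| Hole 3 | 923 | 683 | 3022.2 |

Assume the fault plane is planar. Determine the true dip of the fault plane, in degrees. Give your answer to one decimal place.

Two edge vectors: Hole 1→Hole 2 = (-143, 799, 17), Hole 1→Hole 3 = (523, 557, 191.8).
Normal n = (Hole 1→Hole 2) × (Hole 1→Hole 3) = (143779.2, 36318.4, -497528).
So ∂z/∂easting = −n_x/n_z = 0.28899 and ∂z/∂northing = −n_y/n_z = 0.07300.
Gradient magnitude |∇z| = √(a² + b²) = √(0.08351 + 0.00533) = 0.29806.
True dip = arctan(0.29806) = 16.6°, dipping toward WSW (azimuth ≈ 256°).

16.6°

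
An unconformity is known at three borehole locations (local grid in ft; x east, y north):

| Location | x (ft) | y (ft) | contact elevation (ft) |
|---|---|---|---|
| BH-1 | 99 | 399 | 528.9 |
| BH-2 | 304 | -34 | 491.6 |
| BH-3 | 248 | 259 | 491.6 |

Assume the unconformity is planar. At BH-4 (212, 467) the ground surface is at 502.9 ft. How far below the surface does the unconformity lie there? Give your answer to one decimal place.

Let the plane be z = a·x + b·y + c.
BH-2−BH-1: 205a − 433b = −37.3;  BH-3−BH-1: 149a − 140b = −37.3.
Solving gives a = −0.30513, b = −0.05832.
Then c = 528.9 − a·99 − b·399 = 582.38.
At (212, 467): z_contact = −64.69 − 27.23 + 582.38 = 490.45 ft.
Depth below ground = 502.9 − 490.45 = 12.4 ft.

12.4 ft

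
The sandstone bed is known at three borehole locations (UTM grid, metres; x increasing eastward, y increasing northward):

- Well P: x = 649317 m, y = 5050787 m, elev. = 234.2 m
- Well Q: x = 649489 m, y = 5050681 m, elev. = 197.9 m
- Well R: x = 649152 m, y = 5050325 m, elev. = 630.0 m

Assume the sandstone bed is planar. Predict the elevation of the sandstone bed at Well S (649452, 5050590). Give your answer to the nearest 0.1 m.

278.6 m

Let the plane be z = a·x + b·y + c.
Well Q−Well P: 172a − 106b = −36.3;  Well R−Well P: −165a − 462b = 395.8.
Solving gives a = −0.605703736, b = −0.640387194.
Then c = 234.2 − a·649317 − b·5050787 = 3627987.25.
At (649452, 5050590): z = −393375.5 − 3234333.2 + 3627987.25 = 278.6 m.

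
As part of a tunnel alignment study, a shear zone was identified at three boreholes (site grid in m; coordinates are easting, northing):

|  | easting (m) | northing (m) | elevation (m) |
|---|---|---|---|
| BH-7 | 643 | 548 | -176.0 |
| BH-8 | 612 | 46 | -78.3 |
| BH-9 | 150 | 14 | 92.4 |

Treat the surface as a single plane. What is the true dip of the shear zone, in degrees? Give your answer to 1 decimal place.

Let the plane be z = a·easting + b·northing + c.
BH-8−BH-7: −31a − 502b = 97.7;  BH-9−BH-7: −493a − 534b = 268.4.
Solving gives a = −0.35753, b = −0.17254.
Gradient magnitude |∇z| = √(a² + b²) = √(0.12783 + 0.02977) = 0.39699.
True dip = arctan(0.39699) = 21.7°, dipping toward ENE (azimuth ≈ 064°).

21.7°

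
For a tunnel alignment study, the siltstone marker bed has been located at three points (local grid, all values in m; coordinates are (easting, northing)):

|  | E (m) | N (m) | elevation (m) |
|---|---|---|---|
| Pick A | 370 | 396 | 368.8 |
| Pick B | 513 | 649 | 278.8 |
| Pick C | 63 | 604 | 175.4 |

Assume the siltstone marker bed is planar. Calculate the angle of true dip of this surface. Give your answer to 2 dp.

30.39°

Two edge vectors: Pick A→Pick B = (143, 253, -90), Pick A→Pick C = (-307, 208, -193.4).
Normal n = (Pick A→Pick B) × (Pick A→Pick C) = (-30210.2, 55286.2, 107415).
So ∂z/∂E = −n_x/n_z = 0.28125 and ∂z/∂N = −n_y/n_z = −0.51470.
Gradient magnitude |∇z| = √(a² + b²) = √(0.07910 + 0.26491) = 0.58653.
True dip = arctan(0.58653) = 30.39°, dipping toward NNW (azimuth ≈ 331°).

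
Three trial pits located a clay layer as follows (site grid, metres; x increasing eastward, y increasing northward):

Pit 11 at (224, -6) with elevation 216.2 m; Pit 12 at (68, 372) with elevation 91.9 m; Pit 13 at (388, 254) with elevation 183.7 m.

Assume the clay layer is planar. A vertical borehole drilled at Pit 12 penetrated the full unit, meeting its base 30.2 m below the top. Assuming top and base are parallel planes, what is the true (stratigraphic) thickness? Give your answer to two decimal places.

28.80 m

Two edge vectors: Pit 11→Pit 12 = (-156, 378, -124.3), Pit 11→Pit 13 = (164, 260, -32.5).
Normal n = (Pit 11→Pit 12) × (Pit 11→Pit 13) = (20033, -25455.2, -102552).
So ∂z/∂x = −n_x/n_z = 0.19534 and ∂z/∂y = −n_y/n_z = −0.24822.
|∇z| = √(a²+b²) = 0.31587, so dip δ = arctan(0.31587) = 17.53°.
True thickness = vertical thickness × cos δ = 30.2 × cos 17.53° = 28.80 m.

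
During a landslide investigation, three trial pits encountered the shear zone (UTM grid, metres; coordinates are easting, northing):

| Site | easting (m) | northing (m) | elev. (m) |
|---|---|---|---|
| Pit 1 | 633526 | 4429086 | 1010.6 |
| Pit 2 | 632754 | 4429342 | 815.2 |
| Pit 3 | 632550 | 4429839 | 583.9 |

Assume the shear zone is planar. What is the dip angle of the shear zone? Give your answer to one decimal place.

23.5°

Let the plane be z = a·easting + b·northing + c.
Pit 2−Pit 1: −772a + 256b = −195.4;  Pit 3−Pit 1: −976a + 753b = −426.7.
Solving gives a = 0.11435, b = −0.41846.
Gradient magnitude |∇z| = √(a² + b²) = √(0.01307 + 0.17511) = 0.43380.
True dip = arctan(0.43380) = 23.5°, dipping toward NNW (azimuth ≈ 345°).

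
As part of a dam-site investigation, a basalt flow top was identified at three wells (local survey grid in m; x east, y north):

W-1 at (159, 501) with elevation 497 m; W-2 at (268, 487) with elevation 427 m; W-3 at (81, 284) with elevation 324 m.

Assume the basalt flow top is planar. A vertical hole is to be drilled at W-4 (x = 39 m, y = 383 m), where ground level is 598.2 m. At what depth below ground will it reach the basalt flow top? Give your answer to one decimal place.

Two edge vectors: W-1→W-2 = (109, -14, -70), W-1→W-3 = (-78, -217, -173).
Normal n = (W-1→W-2) × (W-1→W-3) = (-12768, 24317, -24745).
So ∂z/∂x = −n_x/n_z = −0.51598 and ∂z/∂y = −n_y/n_z = 0.98270.
Intercept c from W-1: 497 + 82.04 − 492.33 = 86.71.
At (39, 383): z_contact = −20.12 + 376.38 + 86.71 = 442.96 m.
Depth below ground = 598.2 − 442.96 = 155.2 m.

155.2 m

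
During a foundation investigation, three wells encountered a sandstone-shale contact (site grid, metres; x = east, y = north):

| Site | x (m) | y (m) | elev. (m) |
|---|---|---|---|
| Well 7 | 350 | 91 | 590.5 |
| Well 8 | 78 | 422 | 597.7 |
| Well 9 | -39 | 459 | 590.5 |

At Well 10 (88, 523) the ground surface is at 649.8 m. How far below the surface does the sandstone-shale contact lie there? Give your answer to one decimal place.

Let the plane be z = a·x + b·y + c.
Well 8−Well 7: −272a + 331b = 7.2;  Well 9−Well 7: −389a + 368b = 0.
Solving gives a = 0.09244, b = 0.09771.
Then c = 590.5 − a·350 − b·91 = 549.25.
At (88, 523): z_contact = 8.13 + 51.10 + 549.25 = 608.49 m.
Depth below ground = 649.8 − 608.49 = 41.3 m.

41.3 m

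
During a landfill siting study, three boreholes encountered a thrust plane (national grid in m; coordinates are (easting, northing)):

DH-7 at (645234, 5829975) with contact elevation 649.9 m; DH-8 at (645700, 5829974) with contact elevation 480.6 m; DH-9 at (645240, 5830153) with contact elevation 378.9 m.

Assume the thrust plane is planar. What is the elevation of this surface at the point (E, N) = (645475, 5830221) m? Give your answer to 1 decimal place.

Two edge vectors: DH-7→DH-8 = (466, -1, -169.3), DH-7→DH-9 = (6, 178, -271).
Normal n = (DH-7→DH-8) × (DH-7→DH-9) = (30406.4, 125270.2, 82954).
So ∂z/∂E = −n_x/n_z = −0.366545314 and ∂z/∂N = −n_y/n_z = −1.510116450.
Intercept c from DH-7: 649.9 + 236507.50 + 8803941.15 = 9041098.55.
At (645475, 5830221): z = −236595.8 − 8804312.6 + 9041098.55 = 190.1 m.

190.1 m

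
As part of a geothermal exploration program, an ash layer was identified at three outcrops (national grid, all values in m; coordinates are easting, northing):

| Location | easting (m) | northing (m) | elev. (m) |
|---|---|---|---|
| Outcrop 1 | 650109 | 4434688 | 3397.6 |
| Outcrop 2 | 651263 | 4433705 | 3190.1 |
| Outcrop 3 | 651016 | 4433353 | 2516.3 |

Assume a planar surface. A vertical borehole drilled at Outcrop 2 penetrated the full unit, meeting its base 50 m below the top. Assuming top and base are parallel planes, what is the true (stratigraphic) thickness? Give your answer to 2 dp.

Let the plane be z = a·easting + b·northing + c.
Outcrop 2−Outcrop 1: 1154a − 983b = −207.5;  Outcrop 3−Outcrop 1: 907a − 1335b = −881.3.
Solving gives a = 0.90801, b = 1.27705.
|∇z| = √(a²+b²) = 1.56695, so dip δ = arctan(1.56695) = 57.45°.
True thickness = vertical thickness × cos δ = 50 × cos 57.45° = 26.90 m.

26.90 m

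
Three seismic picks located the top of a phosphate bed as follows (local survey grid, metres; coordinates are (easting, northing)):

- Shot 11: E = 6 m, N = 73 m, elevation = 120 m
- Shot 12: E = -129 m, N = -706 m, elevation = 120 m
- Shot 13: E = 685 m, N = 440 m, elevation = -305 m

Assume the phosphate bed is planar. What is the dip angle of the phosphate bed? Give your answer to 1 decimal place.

35.0°

Two edge vectors: Shot 11→Shot 12 = (-135, -779, 0), Shot 11→Shot 13 = (679, 367, -425).
Normal n = (Shot 11→Shot 12) × (Shot 11→Shot 13) = (331075, -57375, 479396).
So ∂z/∂E = −n_x/n_z = −0.69061 and ∂z/∂N = −n_y/n_z = 0.11968.
Gradient magnitude |∇z| = √(a² + b²) = √(0.47694 + 0.01432) = 0.70090.
True dip = arctan(0.70090) = 35.0°, dipping toward E (azimuth ≈ 100°).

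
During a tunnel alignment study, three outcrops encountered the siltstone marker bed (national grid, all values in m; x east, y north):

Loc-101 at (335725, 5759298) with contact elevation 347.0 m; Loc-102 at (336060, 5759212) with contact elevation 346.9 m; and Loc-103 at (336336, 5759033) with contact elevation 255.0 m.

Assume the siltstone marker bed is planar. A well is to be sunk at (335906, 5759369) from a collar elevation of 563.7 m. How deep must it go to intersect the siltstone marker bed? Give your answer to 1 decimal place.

Two edge vectors: Loc-101→Loc-102 = (335, -86, -0.1), Loc-101→Loc-103 = (611, -265, -92).
Normal n = (Loc-101→Loc-102) × (Loc-101→Loc-103) = (7885.5, 30758.9, -36229).
So ∂z/∂x = −n_x/n_z = 0.217657126 and ∂z/∂y = −n_y/n_z = 0.849013221.
Intercept c from Loc-101: 347 − 73072.94 − 4889720.15 = −4962446.09.
At (335906, 5759369): z_contact = 73112.33 + 4889780.43 − 4962446.09 = 446.68 m.
Depth below ground = 563.7 − 446.68 = 117.0 m.

117.0 m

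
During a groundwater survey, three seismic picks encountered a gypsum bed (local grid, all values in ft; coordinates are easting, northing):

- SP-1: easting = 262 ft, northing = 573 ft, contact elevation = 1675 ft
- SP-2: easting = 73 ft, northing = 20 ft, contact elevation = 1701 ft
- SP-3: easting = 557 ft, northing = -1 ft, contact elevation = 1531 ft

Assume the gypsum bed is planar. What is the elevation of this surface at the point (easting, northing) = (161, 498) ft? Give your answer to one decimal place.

Two edge vectors: SP-1→SP-2 = (-189, -553, 26), SP-1→SP-3 = (295, -574, -144).
Normal n = (SP-1→SP-2) × (SP-1→SP-3) = (94556, -19546, 271621).
So ∂z/∂easting = −n_x/n_z = −0.34812 and ∂z/∂northing = −n_y/n_z = 0.07196.
Intercept c from SP-1: 1675 + 91.21 − 41.23 = 1724.97.
At (161, 498): z = −56.0 + 35.8 + 1724.97 = 1704.8 ft.

1704.8 ft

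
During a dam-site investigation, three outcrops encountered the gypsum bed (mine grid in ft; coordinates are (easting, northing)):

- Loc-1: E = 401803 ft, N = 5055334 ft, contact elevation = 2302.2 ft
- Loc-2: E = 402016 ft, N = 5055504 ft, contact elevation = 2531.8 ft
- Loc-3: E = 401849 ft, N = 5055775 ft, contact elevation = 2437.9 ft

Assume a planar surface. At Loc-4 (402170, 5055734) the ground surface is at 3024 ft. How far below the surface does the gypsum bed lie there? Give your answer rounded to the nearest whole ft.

303 ft

Let the plane be z = a·E + b·N + c.
Loc-2−Loc-1: 213a + 170b = 229.6;  Loc-3−Loc-1: 46a + 441b = 135.7.
Solving gives a = 0.90793028, b = 0.21300501.
Then c = 2302.2 − a·401803 − b·5055334 = −1439318.35.
At (402170, 5055734): z_contact = 365142.3 + 1076896.6 − 1439318.35 = 2720.6 ft.
Depth below ground = 3024 − 2720.6 = 303 ft.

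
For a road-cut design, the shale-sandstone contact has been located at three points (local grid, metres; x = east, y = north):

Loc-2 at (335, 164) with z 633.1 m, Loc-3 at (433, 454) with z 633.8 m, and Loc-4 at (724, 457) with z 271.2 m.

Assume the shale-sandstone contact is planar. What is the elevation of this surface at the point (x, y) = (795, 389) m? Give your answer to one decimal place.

153.5 m

Let the plane be z = a·x + b·y + c.
Loc-3−Loc-2: 98a + 290b = 0.7;  Loc-4−Loc-2: 389a + 293b = −361.9.
Solving gives a = −1.25043, b = 0.42497.
Then c = 633.1 − a·335 − b·164 = 982.30.
At (795, 389): z = −994.1 + 165.3 + 982.30 = 153.5 m.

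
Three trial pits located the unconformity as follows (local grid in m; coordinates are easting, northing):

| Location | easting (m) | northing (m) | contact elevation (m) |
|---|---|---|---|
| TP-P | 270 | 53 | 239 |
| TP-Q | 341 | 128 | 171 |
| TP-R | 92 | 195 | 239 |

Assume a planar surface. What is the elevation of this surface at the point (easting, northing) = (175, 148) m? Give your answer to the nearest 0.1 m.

229.1 m

Two edge vectors: TP-P→TP-Q = (71, 75, -68), TP-P→TP-R = (-178, 142, 0).
Normal n = (TP-P→TP-Q) × (TP-P→TP-R) = (9656, 12104, 23432).
So ∂z/∂easting = −n_x/n_z = −0.41209 and ∂z/∂northing = −n_y/n_z = −0.51656.
Intercept c from TP-P: 239 + 111.26 + 27.38 = 377.64.
At (175, 148): z = −72.1 − 76.5 + 377.64 = 229.1 m.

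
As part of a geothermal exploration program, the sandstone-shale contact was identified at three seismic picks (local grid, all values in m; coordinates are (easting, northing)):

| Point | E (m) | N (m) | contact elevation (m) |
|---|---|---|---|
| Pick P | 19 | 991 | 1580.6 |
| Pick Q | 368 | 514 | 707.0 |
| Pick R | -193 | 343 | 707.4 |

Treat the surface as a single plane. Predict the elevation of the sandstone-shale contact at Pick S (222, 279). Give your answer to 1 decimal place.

Two edge vectors: Pick P→Pick Q = (349, -477, -873.6), Pick P→Pick R = (-212, -648, -873.2).
Normal n = (Pick P→Pick Q) × (Pick P→Pick R) = (-149576.4, 489950, -327276).
So ∂z/∂E = −n_x/n_z = −0.45703 and ∂z/∂N = −n_y/n_z = 1.49705.
Intercept c from Pick P: 1580.6 + 8.68 − 1483.58 = 105.70.
At (222, 279): z = −101.5 + 417.7 + 105.70 = 421.9 m.

421.9 m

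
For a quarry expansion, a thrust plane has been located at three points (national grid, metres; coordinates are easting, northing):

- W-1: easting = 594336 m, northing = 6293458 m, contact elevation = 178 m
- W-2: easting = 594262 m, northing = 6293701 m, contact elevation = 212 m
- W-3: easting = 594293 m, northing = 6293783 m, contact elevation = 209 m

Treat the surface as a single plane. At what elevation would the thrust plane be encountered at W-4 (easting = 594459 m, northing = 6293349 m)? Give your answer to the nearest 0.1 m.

139.5 m

Let the plane be z = a·easting + b·northing + c.
W-2−W-1: −74a + 243b = 34;  W-3−W-1: −43a + 325b = 31.
Solving gives a = −0.258583928, b = 0.061171973.
Then c = 178 − a·594336 − b·6293458 = −231119.50.
At (594459, 6293349): z = −153717.5 + 384976.6 − 231119.50 = 139.5 m.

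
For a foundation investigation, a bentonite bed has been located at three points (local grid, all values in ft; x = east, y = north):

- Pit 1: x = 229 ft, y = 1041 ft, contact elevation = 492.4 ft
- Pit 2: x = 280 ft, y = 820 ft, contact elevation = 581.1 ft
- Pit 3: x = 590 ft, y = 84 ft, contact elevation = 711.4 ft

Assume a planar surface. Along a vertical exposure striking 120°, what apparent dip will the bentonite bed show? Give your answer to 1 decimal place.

34.4°

Two edge vectors: Pit 1→Pit 2 = (51, -221, 88.7), Pit 1→Pit 3 = (361, -957, 219).
Normal n = (Pit 1→Pit 2) × (Pit 1→Pit 3) = (36486.9, 20851.7, 30974).
So ∂z/∂x = −n_x/n_z = −1.17798 and ∂z/∂y = −n_y/n_z = −0.67320.
Unit vector along 120° is (sin 120°, cos 120°) = (0.8660, -0.5000).
Slope in that direction = a·(0.8660) + b·(-0.5000) = −0.68356.
Apparent dip = arctan|0.68356| = 34.4° (true dip is 53.6°, so apparent ≤ true as expected).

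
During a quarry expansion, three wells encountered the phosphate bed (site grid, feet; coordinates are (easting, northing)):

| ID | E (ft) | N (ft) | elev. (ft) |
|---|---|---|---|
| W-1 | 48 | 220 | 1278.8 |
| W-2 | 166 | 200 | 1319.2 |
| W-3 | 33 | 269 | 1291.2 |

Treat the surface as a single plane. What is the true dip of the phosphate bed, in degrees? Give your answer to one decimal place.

29.0°

Two edge vectors: W-1→W-2 = (118, -20, 40.4), W-1→W-3 = (-15, 49, 12.4).
Normal n = (W-1→W-2) × (W-1→W-3) = (-2227.6, -2069.2, 5482).
So ∂z/∂E = −n_x/n_z = 0.40635 and ∂z/∂N = −n_y/n_z = 0.37745.
Gradient magnitude |∇z| = √(a² + b²) = √(0.16512 + 0.14247) = 0.55461.
True dip = arctan(0.55461) = 29.0°, dipping toward SW (azimuth ≈ 227°).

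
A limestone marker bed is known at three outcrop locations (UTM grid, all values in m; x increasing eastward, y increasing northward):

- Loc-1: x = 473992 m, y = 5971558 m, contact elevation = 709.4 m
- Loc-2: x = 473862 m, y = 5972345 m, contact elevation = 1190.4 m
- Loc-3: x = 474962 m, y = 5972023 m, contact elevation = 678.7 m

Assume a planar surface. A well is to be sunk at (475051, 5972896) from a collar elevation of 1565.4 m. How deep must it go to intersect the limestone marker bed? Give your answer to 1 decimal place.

423.3 m

Two edge vectors: Loc-1→Loc-2 = (-130, 787, 481), Loc-1→Loc-3 = (970, 465, -30.7).
Normal n = (Loc-1→Loc-2) × (Loc-1→Loc-3) = (-247825.9, 462579, -823840).
So ∂z/∂x = −n_x/n_z = −0.300817999 and ∂z/∂y = −n_y/n_z = 0.561491309.
Intercept c from Loc-1: 709.4 + 142585.32 − 3352977.92 = −3209683.19.
At (475051, 5972896): z_contact = −142903.89 + 3353729.19 − 3209683.19 = 1142.11 m.
Depth below ground = 1565.4 − 1142.11 = 423.3 m.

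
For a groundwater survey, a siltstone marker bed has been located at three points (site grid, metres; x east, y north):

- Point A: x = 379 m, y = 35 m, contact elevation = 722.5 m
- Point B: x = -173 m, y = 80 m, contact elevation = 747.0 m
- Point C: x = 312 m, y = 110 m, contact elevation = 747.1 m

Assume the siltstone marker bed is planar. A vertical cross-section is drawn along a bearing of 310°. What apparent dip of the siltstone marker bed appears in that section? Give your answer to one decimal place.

12.1°

Let the plane be z = a·x + b·y + c.
Point B−Point A: −552a + 45b = 24.5;  Point C−Point A: −67a + 75b = 24.6.
Solving gives a = −0.01903, b = 0.31100.
Unit vector along 310° is (sin 310°, cos 310°) = (-0.7660, 0.6428).
Slope in that direction = a·(-0.7660) + b·(0.6428) = 0.21448.
Apparent dip = arctan|0.21448| = 12.1° (true dip is 17.3°, so apparent ≤ true as expected).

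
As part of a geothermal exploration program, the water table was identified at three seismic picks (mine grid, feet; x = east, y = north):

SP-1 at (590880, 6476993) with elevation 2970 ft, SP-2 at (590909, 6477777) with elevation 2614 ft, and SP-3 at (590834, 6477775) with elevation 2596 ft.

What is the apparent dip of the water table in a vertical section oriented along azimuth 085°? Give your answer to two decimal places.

11.92°

Let the plane be z = a·x + b·y + c.
SP-2−SP-1: 29a + 784b = −356;  SP-3−SP-1: −46a + 782b = −374.
Solving gives a = 0.25236, b = −0.46342.
Unit vector along 085° is (sin 85°, cos 85°) = (0.9962, 0.0872).
Slope in that direction = a·(0.9962) + b·(0.0872) = 0.21101.
Apparent dip = arctan|0.21101| = 11.92° (true dip is 27.8°, so apparent ≤ true as expected).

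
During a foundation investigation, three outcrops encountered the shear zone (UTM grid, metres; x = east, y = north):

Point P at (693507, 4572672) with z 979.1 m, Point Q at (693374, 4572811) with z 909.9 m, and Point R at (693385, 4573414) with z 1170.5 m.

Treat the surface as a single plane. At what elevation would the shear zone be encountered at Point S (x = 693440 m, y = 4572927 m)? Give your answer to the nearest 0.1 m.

1021.0 m

Two edge vectors: Point P→Point Q = (-133, 139, -69.2), Point P→Point R = (-122, 742, 191.4).
Normal n = (Point P→Point Q) × (Point P→Point R) = (77951, 33898.6, -81728).
So ∂z/∂x = −n_x/n_z = 0.953785728 and ∂z/∂y = −n_y/n_z = 0.414773395.
Intercept c from Point P: 979.1 − 661457.08 − 1896622.69 = −2557100.67.
At (693440, 4572927): z = 661393.2 + 1896728.5 − 2557100.67 = 1021.0 m.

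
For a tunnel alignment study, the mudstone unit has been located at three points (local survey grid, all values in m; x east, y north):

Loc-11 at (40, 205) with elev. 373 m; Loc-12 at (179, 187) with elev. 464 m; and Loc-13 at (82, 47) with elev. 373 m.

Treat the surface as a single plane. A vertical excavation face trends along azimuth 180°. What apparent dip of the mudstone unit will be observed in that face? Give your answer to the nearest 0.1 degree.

Let the plane be z = a·x + b·y + c.
Loc-12−Loc-11: 139a − 18b = 91;  Loc-13−Loc-11: 42a − 158b = 0.
Solving gives a = 0.67802, b = 0.18023.
Unit vector along 180° is (sin 180°, cos 180°) = (0.0000, -1.0000).
Slope in that direction = a·(0.0000) + b·(-1.0000) = −0.18023.
Apparent dip = arctan|0.18023| = 10.2° (true dip is 35.1°, so apparent ≤ true as expected).

10.2°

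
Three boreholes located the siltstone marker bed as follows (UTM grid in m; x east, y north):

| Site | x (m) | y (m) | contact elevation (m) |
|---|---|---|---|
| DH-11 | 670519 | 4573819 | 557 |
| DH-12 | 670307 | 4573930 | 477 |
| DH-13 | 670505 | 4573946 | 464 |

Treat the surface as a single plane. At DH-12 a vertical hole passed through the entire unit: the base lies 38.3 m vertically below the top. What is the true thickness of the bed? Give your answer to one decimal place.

30.9 m

Two edge vectors: DH-11→DH-12 = (-212, 111, -80), DH-11→DH-13 = (-14, 127, -93).
Normal n = (DH-11→DH-12) × (DH-11→DH-13) = (-163, -18596, -25370).
So ∂z/∂x = −n_x/n_z = −0.00642 and ∂z/∂y = −n_y/n_z = −0.73299.
|∇z| = √(a²+b²) = 0.73302, so dip δ = arctan(0.73302) = 36.24°.
True thickness = vertical thickness × cos δ = 38.3 × cos 36.24° = 30.9 m.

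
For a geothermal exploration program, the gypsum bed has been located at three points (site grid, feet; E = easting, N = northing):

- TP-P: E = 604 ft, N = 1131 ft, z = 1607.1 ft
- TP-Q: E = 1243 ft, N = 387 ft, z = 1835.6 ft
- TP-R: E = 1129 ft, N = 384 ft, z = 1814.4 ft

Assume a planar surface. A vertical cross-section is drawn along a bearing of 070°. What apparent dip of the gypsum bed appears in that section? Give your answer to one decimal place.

7.4°

Let the plane be z = a·E + b·N + c.
TP-Q−TP-P: 639a − 744b = 228.5;  TP-R−TP-P: 525a − 747b = 207.3.
Solving gives a = 0.18976, b = −0.14415.
Unit vector along 070° is (sin 70°, cos 70°) = (0.9397, 0.3420).
Slope in that direction = a·(0.9397) + b·(0.3420) = 0.12901.
Apparent dip = arctan|0.12901| = 7.4° (true dip is 13.4°, so apparent ≤ true as expected).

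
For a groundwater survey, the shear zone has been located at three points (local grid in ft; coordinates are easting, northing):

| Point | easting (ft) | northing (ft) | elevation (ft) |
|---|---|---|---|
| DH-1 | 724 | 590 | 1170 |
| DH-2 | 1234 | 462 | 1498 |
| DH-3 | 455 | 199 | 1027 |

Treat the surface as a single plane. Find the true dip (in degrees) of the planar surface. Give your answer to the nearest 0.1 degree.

Let the plane be z = a·easting + b·northing + c.
DH-2−DH-1: 510a − 128b = 328;  DH-3−DH-1: −269a − 391b = −143.
Solving gives a = 0.62671, b = −0.06544.
Gradient magnitude |∇z| = √(a² + b²) = √(0.39277 + 0.00428) = 0.63012.
True dip = arctan(0.63012) = 32.2°, dipping toward W (azimuth ≈ 276°).

32.2°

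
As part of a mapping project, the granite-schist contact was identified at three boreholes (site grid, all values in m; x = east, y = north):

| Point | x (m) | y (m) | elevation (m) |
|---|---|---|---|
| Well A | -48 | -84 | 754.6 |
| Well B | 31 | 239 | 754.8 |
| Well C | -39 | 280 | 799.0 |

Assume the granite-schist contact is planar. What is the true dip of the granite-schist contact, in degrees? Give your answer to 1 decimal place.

Two edge vectors: Well A→Well B = (79, 323, 0.2), Well A→Well C = (9, 364, 44.4).
Normal n = (Well A→Well B) × (Well A→Well C) = (14268.4, -3505.8, 25849).
So ∂z/∂x = −n_x/n_z = −0.55199 and ∂z/∂y = −n_y/n_z = 0.13563.
Gradient magnitude |∇z| = √(a² + b²) = √(0.30469 + 0.01839) = 0.56841.
True dip = arctan(0.56841) = 29.6°, dipping toward ESE (azimuth ≈ 104°).

29.6°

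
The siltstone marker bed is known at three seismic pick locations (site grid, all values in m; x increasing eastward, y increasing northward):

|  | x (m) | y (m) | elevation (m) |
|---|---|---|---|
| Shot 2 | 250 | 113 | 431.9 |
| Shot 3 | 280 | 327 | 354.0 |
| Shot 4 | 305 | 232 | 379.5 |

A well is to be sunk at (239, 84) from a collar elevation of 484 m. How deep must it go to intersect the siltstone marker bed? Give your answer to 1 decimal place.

39.9 m

Two edge vectors: Shot 2→Shot 3 = (30, 214, -77.9), Shot 2→Shot 4 = (55, 119, -52.4).
Normal n = (Shot 2→Shot 3) × (Shot 2→Shot 4) = (-1943.5, -2712.5, -8200).
So ∂z/∂x = −n_x/n_z = −0.23701 and ∂z/∂y = −n_y/n_z = −0.33079.
Intercept c from Shot 2: 431.9 + 59.25 + 37.38 = 528.53.
At (239, 84): z_contact = −56.65 − 27.79 + 528.53 = 444.10 m.
Depth below ground = 484 − 444.10 = 39.9 m.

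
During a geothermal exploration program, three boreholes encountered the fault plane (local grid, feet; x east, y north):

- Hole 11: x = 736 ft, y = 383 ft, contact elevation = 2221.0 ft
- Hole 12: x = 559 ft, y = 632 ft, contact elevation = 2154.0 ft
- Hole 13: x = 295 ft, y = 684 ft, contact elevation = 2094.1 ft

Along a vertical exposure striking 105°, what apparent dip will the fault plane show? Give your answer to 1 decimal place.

12.8°

Two edge vectors: Hole 11→Hole 12 = (-177, 249, -67), Hole 11→Hole 13 = (-441, 301, -126.9).
Normal n = (Hole 11→Hole 12) × (Hole 11→Hole 13) = (-11431.1, 7085.7, 56532).
So ∂z/∂x = −n_x/n_z = 0.20221 and ∂z/∂y = −n_y/n_z = −0.12534.
Unit vector along 105° is (sin 105°, cos 105°) = (0.9659, -0.2588).
Slope in that direction = a·(0.9659) + b·(-0.2588) = 0.22776.
Apparent dip = arctan|0.22776| = 12.8° (true dip is 13.4°, so apparent ≤ true as expected).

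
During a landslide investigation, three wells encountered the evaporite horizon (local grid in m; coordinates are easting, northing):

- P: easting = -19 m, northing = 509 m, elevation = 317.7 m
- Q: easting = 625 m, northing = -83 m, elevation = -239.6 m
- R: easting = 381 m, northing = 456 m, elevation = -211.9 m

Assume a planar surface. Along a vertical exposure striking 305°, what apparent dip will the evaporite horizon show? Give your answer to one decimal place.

39.1°

Let the plane be z = a·easting + b·northing + c.
Q−P: 644a − 592b = −557.3;  R−P: 400a − 53b = −529.6.
Solving gives a = −1.40124, b = −0.58294.
Unit vector along 305° is (sin 305°, cos 305°) = (-0.8192, 0.5736).
Slope in that direction = a·(-0.8192) + b·(0.5736) = 0.81347.
Apparent dip = arctan|0.81347| = 39.1° (true dip is 56.6°, so apparent ≤ true as expected).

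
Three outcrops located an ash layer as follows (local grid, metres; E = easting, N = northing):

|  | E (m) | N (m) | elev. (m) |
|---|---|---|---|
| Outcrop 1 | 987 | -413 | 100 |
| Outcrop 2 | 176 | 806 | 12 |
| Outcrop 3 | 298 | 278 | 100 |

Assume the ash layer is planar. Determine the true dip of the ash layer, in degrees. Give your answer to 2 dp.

17.08°

Let the plane be z = a·E + b·N + c.
Outcrop 2−Outcrop 1: −811a + 1219b = −88;  Outcrop 3−Outcrop 1: −689a + 691b = 0.
Solving gives a = −0.21757, b = −0.21694.
Gradient magnitude |∇z| = √(a² + b²) = √(0.04734 + 0.04706) = 0.30724.
True dip = arctan(0.30724) = 17.08°, dipping toward NE (azimuth ≈ 045°).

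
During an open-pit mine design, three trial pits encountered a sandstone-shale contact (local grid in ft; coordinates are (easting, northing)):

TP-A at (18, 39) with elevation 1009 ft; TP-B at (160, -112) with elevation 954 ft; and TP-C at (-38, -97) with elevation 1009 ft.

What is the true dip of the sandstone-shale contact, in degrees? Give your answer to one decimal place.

16.2°

Two edge vectors: TP-A→TP-B = (142, -151, -55), TP-A→TP-C = (-56, -136, 0).
Normal n = (TP-A→TP-B) × (TP-A→TP-C) = (-7480, 3080, -27768).
So ∂z/∂E = −n_x/n_z = −0.26937 and ∂z/∂N = −n_y/n_z = 0.11092.
Gradient magnitude |∇z| = √(a² + b²) = √(0.07256 + 0.01230) = 0.29132.
True dip = arctan(0.29132) = 16.2°, dipping toward ESE (azimuth ≈ 112°).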